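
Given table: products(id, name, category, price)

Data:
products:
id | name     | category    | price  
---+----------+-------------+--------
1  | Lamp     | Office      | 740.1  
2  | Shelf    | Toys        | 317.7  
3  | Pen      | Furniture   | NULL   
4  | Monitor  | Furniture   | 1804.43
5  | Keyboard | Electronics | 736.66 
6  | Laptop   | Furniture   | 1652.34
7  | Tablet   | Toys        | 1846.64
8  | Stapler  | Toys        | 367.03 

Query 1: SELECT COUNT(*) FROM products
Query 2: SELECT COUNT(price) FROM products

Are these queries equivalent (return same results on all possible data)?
No, not equivalent

Query 1 returns: [(8,)]
Query 2 returns: [(7,)]

Reason: COUNT(*) includes NULLs, COUNT(column) excludes them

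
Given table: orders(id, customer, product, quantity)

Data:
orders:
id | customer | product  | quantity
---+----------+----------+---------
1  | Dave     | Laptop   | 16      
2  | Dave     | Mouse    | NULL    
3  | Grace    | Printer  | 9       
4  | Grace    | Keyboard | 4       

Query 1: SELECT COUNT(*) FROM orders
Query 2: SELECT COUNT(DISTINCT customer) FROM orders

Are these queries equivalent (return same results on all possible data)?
No, not equivalent

Query 1 returns: [(4,)]
Query 2 returns: [(2,)]

Reason: COUNT(*) counts rows, COUNT(DISTINCT customer) counts unique customers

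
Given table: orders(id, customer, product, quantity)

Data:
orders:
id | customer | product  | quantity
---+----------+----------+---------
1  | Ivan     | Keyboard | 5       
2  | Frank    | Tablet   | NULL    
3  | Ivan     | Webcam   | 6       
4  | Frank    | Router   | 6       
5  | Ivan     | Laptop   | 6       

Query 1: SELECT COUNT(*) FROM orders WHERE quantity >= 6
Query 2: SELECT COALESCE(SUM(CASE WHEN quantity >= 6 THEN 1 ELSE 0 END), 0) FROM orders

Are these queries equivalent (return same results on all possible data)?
Yes, equivalent

Both queries return: [(3,)]

Reason: COUNT with WHERE vs conditional SUM (COALESCE handles empty-table NULL)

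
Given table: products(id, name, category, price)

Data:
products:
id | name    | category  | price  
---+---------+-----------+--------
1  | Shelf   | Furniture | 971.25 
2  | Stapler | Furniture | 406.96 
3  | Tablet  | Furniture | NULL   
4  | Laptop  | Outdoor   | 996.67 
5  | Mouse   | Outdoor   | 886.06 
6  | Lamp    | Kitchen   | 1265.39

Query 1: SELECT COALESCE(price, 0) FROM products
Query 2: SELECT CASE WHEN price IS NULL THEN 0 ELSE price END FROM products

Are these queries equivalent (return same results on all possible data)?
Yes, equivalent

Both queries return: [(0,), (406.96,), (886.06,), (971.25,), (996.67,), (1265.39,)]

Reason: COALESCE vs CASE for NULL handling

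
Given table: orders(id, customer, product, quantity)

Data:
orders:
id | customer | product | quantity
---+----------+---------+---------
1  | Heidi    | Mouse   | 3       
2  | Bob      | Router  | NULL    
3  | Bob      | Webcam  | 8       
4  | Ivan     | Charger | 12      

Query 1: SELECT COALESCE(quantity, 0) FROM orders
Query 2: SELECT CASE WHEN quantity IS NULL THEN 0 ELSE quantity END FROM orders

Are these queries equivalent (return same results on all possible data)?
Yes, equivalent

Both queries return: [(0,), (3,), (8,), (12,)]

Reason: COALESCE vs CASE for NULL handling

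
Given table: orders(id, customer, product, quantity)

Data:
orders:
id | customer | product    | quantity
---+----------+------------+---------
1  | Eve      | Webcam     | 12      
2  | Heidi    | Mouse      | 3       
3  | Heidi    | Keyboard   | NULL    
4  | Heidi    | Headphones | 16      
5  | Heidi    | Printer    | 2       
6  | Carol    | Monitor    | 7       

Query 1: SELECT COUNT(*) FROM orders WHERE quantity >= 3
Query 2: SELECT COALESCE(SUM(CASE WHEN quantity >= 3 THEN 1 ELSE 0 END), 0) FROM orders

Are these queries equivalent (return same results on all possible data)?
Yes, equivalent

Both queries return: [(4,)]

Reason: COUNT with WHERE vs conditional SUM (COALESCE handles empty-table NULL)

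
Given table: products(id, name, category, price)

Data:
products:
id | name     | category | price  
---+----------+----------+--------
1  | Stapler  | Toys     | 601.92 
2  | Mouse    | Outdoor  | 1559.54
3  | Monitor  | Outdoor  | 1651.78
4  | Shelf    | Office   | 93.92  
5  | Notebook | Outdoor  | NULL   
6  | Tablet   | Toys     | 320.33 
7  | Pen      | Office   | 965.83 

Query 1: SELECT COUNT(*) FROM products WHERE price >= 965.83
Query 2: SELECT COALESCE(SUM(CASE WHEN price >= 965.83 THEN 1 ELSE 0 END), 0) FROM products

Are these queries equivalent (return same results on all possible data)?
Yes, equivalent

Both queries return: [(3,)]

Reason: COUNT with WHERE vs conditional SUM (COALESCE handles empty-table NULL)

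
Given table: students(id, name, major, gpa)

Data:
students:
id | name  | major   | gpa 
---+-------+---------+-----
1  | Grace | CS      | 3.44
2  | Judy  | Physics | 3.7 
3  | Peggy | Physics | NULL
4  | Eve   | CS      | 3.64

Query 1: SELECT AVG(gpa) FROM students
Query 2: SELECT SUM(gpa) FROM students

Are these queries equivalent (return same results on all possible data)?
No, not equivalent

Query 1 returns: [(3.5933333333333337,)]
Query 2 returns: [(10.780000000000001,)]

Reason: AVG vs SUM give different aggregate values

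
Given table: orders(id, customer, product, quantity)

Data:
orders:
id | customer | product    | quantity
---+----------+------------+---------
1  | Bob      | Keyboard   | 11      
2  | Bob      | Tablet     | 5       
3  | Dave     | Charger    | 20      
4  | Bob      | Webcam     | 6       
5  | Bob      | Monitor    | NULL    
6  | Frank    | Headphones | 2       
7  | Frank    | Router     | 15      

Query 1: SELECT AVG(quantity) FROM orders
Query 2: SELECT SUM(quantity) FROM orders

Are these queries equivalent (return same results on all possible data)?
No, not equivalent

Query 1 returns: [(9.833333333333334,)]
Query 2 returns: [(59,)]

Reason: AVG vs SUM give different aggregate values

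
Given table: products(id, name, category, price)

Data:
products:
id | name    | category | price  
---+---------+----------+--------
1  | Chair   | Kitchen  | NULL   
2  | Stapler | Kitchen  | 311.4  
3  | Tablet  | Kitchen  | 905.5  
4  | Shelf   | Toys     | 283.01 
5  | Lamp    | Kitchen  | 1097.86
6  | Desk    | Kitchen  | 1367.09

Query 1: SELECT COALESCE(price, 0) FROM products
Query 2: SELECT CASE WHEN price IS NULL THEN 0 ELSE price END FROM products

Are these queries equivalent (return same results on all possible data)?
Yes, equivalent

Both queries return: [(0,), (283.01,), (311.4,), (905.5,), (1097.86,), (1367.09,)]

Reason: COALESCE vs CASE for NULL handling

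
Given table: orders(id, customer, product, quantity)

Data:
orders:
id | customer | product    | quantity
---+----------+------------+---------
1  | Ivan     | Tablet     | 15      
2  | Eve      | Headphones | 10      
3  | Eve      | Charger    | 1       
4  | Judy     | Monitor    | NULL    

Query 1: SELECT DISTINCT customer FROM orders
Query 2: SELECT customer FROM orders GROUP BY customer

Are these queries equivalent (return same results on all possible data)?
Yes, equivalent

Both queries return: [('Eve',), ('Ivan',), ('Judy',)]

Reason: Both get unique customers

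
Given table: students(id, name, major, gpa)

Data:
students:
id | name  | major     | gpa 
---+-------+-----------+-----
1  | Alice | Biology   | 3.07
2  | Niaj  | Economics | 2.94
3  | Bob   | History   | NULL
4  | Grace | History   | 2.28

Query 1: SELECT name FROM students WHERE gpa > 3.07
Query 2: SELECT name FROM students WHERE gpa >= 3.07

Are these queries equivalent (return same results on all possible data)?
No, not equivalent

Query 1 returns: []
Query 2 returns: [('Alice',)]

Reason: > vs >= gives different results when gpa = 3.07 exists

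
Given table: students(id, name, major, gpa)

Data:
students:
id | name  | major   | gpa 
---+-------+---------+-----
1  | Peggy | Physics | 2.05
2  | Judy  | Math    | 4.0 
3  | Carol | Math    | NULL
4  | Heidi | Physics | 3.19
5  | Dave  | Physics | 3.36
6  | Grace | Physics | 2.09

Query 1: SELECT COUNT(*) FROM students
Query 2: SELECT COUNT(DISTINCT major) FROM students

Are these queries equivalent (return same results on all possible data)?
No, not equivalent

Query 1 returns: [(6,)]
Query 2 returns: [(2,)]

Reason: COUNT(*) counts rows, COUNT(DISTINCT major) counts unique majors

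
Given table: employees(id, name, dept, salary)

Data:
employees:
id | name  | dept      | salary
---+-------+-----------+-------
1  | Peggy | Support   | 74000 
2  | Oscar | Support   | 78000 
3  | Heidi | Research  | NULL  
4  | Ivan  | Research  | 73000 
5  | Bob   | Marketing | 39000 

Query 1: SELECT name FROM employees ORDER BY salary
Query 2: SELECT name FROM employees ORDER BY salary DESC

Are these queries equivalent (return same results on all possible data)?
No, not equivalent

Query 1 returns: [('Heidi',), ('Bob',), ('Ivan',), ('Peggy',), ('Oscar',)]
Query 2 returns: [('Oscar',), ('Peggy',), ('Ivan',), ('Bob',), ('Heidi',)]

Reason: ASC vs DESC gives opposite ordering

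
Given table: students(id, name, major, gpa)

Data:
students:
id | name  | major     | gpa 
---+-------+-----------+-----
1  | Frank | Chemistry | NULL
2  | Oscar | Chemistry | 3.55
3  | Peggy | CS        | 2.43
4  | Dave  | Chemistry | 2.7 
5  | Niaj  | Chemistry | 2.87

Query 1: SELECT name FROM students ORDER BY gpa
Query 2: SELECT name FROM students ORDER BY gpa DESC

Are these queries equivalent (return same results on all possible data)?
No, not equivalent

Query 1 returns: [('Frank',), ('Peggy',), ('Dave',), ('Niaj',), ('Oscar',)]
Query 2 returns: [('Oscar',), ('Niaj',), ('Dave',), ('Peggy',), ('Frank',)]

Reason: ASC vs DESC gives opposite ordering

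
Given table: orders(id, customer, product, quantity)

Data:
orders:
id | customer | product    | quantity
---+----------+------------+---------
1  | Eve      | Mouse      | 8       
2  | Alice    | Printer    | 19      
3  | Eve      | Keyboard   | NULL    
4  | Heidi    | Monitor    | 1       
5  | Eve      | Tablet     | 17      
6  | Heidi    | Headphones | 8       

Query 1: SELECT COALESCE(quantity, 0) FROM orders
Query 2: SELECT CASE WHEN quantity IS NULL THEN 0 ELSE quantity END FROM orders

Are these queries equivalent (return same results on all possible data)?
Yes, equivalent

Both queries return: [(0,), (1,), (8,), (8,), (17,), (19,)]

Reason: COALESCE vs CASE for NULL handling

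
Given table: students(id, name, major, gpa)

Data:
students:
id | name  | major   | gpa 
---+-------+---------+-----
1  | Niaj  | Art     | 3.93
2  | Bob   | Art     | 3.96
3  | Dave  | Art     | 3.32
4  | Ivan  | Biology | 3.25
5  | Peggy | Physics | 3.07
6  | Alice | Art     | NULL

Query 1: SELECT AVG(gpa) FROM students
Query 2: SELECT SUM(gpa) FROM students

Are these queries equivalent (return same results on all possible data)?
No, not equivalent

Query 1 returns: [(3.5060000000000002,)]
Query 2 returns: [(17.53,)]

Reason: AVG vs SUM give different aggregate values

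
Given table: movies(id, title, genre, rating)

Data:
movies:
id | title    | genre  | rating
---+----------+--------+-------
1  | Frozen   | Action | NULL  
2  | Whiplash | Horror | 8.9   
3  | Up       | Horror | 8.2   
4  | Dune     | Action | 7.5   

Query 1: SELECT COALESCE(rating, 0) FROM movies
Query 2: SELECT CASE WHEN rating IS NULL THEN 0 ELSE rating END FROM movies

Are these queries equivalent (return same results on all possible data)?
Yes, equivalent

Both queries return: [(0,), (7.5,), (8.2,), (8.9,)]

Reason: COALESCE vs CASE for NULL handling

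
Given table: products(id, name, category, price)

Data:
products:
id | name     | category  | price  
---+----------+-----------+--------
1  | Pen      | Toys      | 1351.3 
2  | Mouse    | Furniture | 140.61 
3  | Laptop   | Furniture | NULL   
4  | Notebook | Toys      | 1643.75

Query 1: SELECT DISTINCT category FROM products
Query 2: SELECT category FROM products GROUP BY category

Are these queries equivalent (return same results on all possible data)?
Yes, equivalent

Both queries return: [('Furniture',), ('Toys',)]

Reason: Both get unique categorys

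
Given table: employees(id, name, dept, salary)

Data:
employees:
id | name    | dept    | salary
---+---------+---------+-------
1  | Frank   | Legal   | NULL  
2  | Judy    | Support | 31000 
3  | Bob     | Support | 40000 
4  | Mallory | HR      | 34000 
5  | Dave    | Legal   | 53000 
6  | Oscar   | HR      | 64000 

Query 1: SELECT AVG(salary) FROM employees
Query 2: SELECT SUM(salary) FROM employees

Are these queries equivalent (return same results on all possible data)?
No, not equivalent

Query 1 returns: [(44400.0,)]
Query 2 returns: [(222000,)]

Reason: AVG vs SUM give different aggregate values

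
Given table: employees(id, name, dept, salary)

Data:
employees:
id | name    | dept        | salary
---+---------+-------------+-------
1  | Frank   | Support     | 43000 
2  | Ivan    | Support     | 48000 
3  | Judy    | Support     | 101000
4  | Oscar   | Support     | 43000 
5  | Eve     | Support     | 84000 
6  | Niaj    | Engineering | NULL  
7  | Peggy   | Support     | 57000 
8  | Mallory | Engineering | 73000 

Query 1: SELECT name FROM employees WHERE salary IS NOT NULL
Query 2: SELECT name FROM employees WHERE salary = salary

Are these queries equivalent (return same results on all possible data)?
Yes, equivalent

Both queries return: [('Eve',), ('Frank',), ('Ivan',), ('Judy',), ('Mallory',), ('Oscar',), ('Peggy',)]

Reason: IS NOT NULL vs self-equality (both exclude NULLs)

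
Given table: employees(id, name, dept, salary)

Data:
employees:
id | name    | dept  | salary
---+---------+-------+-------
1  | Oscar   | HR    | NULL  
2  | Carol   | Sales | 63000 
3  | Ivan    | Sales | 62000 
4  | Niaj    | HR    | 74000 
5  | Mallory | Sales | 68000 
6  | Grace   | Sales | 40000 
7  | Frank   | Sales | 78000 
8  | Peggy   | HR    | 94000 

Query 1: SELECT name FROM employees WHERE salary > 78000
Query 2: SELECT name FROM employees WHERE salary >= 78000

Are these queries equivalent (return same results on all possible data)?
No, not equivalent

Query 1 returns: [('Peggy',)]
Query 2 returns: [('Frank',), ('Peggy',)]

Reason: > vs >= gives different results when salary = 78000 exists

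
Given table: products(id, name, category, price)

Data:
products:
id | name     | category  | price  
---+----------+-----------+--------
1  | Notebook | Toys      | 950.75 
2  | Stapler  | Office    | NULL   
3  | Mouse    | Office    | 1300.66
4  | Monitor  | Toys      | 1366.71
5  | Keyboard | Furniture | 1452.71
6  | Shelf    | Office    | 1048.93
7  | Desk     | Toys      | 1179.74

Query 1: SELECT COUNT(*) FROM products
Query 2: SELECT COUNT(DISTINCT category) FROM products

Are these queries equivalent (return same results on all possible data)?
No, not equivalent

Query 1 returns: [(7,)]
Query 2 returns: [(3,)]

Reason: COUNT(*) counts rows, COUNT(DISTINCT category) counts unique categorys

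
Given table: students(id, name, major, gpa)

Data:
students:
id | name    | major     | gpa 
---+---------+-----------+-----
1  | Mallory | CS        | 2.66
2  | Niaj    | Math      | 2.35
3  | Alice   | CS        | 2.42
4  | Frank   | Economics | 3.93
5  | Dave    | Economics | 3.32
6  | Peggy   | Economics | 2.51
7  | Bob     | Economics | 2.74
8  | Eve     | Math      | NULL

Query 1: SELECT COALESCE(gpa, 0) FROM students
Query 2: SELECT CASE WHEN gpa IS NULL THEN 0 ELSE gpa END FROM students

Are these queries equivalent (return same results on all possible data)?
Yes, equivalent

Both queries return: [(0,), (2.35,), (2.42,), (2.51,), (2.66,), (2.74,), (3.32,), (3.93,)]

Reason: COALESCE vs CASE for NULL handling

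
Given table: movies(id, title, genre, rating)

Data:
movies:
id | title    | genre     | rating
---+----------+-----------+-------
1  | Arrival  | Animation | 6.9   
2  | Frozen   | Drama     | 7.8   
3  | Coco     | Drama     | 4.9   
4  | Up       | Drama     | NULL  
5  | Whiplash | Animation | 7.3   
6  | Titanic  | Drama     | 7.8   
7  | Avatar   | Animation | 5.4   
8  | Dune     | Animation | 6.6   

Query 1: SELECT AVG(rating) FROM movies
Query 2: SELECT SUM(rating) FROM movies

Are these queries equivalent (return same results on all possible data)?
No, not equivalent

Query 1 returns: [(6.671428571428572,)]
Query 2 returns: [(46.7,)]

Reason: AVG vs SUM give different aggregate values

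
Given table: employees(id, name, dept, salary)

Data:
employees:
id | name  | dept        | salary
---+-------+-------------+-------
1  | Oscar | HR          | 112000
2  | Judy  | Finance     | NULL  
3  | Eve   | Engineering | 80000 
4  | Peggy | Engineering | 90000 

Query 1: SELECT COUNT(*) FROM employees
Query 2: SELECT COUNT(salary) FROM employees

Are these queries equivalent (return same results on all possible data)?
No, not equivalent

Query 1 returns: [(4,)]
Query 2 returns: [(3,)]

Reason: COUNT(*) includes NULLs, COUNT(column) excludes them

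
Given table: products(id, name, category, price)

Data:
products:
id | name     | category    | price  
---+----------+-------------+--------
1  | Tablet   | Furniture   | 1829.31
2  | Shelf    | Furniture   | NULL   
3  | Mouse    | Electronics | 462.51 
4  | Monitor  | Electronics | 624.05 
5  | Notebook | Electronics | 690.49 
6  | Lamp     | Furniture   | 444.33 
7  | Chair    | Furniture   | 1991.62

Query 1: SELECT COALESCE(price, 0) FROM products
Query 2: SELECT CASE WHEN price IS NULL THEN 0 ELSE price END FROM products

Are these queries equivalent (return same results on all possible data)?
Yes, equivalent

Both queries return: [(0,), (444.33,), (462.51,), (624.05,), (690.49,), (1829.31,), (1991.62,)]

Reason: COALESCE vs CASE for NULL handling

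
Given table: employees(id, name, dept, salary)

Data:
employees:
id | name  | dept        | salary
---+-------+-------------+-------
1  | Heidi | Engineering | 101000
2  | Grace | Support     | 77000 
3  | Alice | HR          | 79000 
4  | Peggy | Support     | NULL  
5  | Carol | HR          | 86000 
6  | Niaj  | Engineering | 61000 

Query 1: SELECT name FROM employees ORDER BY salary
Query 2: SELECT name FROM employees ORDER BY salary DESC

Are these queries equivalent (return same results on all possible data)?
No, not equivalent

Query 1 returns: [('Peggy',), ('Niaj',), ('Grace',), ('Alice',), ('Carol',), ('Heidi',)]
Query 2 returns: [('Heidi',), ('Carol',), ('Alice',), ('Grace',), ('Niaj',), ('Peggy',)]

Reason: ASC vs DESC gives opposite ordering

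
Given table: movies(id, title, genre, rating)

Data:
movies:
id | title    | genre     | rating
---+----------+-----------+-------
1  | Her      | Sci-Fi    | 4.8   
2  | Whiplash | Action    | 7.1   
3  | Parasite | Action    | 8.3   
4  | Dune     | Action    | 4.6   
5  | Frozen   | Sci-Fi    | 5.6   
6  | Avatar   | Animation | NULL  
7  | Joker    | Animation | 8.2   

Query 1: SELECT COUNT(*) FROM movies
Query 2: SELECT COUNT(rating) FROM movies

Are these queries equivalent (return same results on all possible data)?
No, not equivalent

Query 1 returns: [(7,)]
Query 2 returns: [(6,)]

Reason: COUNT(*) includes NULLs, COUNT(column) excludes them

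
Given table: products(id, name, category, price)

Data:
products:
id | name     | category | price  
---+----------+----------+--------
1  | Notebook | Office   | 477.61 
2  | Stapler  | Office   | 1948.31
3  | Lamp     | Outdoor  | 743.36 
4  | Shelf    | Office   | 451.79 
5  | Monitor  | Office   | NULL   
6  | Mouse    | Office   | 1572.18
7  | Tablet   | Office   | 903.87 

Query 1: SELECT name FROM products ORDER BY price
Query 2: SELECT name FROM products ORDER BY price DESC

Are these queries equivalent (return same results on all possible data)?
No, not equivalent

Query 1 returns: [('Monitor',), ('Shelf',), ('Notebook',), ('Lamp',), ('Tablet',), ('Mouse',), ('Stapler',)]
Query 2 returns: [('Stapler',), ('Mouse',), ('Tablet',), ('Lamp',), ('Notebook',), ('Shelf',), ('Monitor',)]

Reason: ASC vs DESC gives opposite ordering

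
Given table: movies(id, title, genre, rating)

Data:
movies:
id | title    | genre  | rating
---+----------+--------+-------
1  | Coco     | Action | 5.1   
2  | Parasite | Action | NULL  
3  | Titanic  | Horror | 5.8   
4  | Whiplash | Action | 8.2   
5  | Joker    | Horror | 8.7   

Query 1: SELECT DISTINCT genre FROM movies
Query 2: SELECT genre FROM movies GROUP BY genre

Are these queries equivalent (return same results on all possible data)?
Yes, equivalent

Both queries return: [('Action',), ('Horror',)]

Reason: Both get unique genres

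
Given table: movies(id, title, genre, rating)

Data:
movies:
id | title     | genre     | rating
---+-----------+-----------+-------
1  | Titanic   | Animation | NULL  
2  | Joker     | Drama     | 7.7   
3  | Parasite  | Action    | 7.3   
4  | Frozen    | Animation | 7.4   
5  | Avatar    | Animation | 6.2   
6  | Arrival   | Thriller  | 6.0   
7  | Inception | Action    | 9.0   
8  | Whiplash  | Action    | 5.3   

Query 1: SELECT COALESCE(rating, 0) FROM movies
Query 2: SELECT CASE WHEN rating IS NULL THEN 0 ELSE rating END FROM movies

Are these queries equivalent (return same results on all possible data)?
Yes, equivalent

Both queries return: [(0,), (5.3,), (6.0,), (6.2,), (7.3,), (7.4,), (7.7,), (9.0,)]

Reason: COALESCE vs CASE for NULL handling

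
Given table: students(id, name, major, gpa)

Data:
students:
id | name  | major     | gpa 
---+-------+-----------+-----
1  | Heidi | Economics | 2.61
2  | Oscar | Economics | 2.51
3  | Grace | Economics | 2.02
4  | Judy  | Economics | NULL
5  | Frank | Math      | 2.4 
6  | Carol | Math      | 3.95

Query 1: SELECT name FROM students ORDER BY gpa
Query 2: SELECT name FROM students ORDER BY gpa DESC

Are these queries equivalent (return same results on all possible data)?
No, not equivalent

Query 1 returns: [('Judy',), ('Grace',), ('Frank',), ('Oscar',), ('Heidi',), ('Carol',)]
Query 2 returns: [('Carol',), ('Heidi',), ('Oscar',), ('Frank',), ('Grace',), ('Judy',)]

Reason: ASC vs DESC gives opposite ordering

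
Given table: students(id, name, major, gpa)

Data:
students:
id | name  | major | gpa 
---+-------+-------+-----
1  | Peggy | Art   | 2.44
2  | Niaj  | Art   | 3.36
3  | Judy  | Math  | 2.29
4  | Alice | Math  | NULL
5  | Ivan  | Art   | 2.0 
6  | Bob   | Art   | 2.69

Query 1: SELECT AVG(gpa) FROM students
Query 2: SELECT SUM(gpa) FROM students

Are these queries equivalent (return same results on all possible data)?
No, not equivalent

Query 1 returns: [(2.556,)]
Query 2 returns: [(12.78,)]

Reason: AVG vs SUM give different aggregate values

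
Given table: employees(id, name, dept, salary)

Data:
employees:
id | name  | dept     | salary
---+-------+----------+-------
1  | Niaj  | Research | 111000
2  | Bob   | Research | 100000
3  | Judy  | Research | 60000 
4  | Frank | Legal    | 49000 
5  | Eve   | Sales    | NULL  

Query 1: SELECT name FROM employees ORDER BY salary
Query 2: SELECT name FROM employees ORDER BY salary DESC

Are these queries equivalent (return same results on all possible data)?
No, not equivalent

Query 1 returns: [('Eve',), ('Frank',), ('Judy',), ('Bob',), ('Niaj',)]
Query 2 returns: [('Niaj',), ('Bob',), ('Judy',), ('Frank',), ('Eve',)]

Reason: ASC vs DESC gives opposite ordering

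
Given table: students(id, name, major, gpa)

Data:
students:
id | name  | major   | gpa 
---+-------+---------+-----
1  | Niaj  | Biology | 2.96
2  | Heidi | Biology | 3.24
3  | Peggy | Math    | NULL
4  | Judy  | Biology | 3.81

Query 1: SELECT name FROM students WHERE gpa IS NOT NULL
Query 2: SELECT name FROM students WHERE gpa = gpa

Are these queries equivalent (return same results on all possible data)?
Yes, equivalent

Both queries return: [('Heidi',), ('Judy',), ('Niaj',)]

Reason: IS NOT NULL vs self-equality (both exclude NULLs)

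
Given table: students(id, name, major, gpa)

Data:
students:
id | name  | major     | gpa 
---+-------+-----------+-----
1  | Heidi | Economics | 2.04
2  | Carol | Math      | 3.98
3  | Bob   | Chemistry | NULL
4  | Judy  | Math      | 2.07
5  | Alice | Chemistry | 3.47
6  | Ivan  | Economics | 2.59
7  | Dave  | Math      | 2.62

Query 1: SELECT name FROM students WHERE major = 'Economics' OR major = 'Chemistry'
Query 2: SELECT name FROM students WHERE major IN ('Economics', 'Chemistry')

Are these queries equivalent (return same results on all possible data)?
Yes, equivalent

Both queries return: [('Alice',), ('Bob',), ('Heidi',), ('Ivan',)]

Reason: OR vs IN are equivalent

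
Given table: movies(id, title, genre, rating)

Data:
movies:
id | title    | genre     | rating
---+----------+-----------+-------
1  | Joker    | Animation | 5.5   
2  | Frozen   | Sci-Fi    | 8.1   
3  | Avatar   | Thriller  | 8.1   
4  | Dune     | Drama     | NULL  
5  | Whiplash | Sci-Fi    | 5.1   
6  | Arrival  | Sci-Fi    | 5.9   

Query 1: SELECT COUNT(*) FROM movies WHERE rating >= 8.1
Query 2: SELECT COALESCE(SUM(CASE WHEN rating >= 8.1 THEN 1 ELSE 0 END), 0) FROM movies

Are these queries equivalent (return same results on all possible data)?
Yes, equivalent

Both queries return: [(2,)]

Reason: COUNT with WHERE vs conditional SUM (COALESCE handles empty-table NULL)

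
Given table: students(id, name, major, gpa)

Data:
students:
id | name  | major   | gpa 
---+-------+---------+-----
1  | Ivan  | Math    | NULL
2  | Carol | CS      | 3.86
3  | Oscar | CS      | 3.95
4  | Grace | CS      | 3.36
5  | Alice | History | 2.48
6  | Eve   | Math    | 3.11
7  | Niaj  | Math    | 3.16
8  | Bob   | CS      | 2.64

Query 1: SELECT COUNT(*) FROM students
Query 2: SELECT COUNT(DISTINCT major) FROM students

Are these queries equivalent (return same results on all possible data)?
No, not equivalent

Query 1 returns: [(8,)]
Query 2 returns: [(3,)]

Reason: COUNT(*) counts rows, COUNT(DISTINCT major) counts unique majors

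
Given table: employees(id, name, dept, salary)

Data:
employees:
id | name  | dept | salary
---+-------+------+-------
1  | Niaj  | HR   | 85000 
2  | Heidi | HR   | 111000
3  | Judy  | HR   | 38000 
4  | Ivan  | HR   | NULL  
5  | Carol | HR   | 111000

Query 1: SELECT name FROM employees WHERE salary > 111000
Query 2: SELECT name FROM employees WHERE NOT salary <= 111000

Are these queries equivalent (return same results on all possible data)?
Yes, equivalent

Both queries return: []

Reason: Both filter salary > 111000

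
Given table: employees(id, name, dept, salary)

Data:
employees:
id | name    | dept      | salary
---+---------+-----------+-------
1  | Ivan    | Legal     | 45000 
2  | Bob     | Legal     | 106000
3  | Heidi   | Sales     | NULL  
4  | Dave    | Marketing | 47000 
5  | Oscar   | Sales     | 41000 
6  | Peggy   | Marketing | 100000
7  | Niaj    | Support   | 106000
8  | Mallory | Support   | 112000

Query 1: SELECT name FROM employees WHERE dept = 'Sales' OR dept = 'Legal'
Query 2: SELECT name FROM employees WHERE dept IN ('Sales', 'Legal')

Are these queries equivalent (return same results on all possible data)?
Yes, equivalent

Both queries return: [('Bob',), ('Heidi',), ('Ivan',), ('Oscar',)]

Reason: OR vs IN are equivalent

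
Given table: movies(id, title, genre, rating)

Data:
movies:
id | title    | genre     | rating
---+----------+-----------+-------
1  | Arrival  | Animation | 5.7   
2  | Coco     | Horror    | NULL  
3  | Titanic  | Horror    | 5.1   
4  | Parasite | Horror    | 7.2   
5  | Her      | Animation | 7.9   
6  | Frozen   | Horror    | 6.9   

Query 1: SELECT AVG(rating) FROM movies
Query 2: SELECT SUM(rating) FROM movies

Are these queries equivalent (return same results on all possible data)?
No, not equivalent

Query 1 returns: [(6.56,)]
Query 2 returns: [(32.8,)]

Reason: AVG vs SUM give different aggregate values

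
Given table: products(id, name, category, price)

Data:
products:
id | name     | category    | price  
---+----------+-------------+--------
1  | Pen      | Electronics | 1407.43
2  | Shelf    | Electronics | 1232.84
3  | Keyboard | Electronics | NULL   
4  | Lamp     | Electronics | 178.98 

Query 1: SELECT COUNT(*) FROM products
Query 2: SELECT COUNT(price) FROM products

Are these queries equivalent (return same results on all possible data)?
No, not equivalent

Query 1 returns: [(4,)]
Query 2 returns: [(3,)]

Reason: COUNT(*) includes NULLs, COUNT(column) excludes them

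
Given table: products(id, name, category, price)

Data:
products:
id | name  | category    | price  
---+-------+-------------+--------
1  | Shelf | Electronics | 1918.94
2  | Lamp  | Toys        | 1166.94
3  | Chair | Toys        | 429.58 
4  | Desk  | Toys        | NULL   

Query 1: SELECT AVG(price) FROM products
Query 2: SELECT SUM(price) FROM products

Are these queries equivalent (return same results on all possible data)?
No, not equivalent

Query 1 returns: [(1171.82,)]
Query 2 returns: [(3515.46,)]

Reason: AVG vs SUM give different aggregate values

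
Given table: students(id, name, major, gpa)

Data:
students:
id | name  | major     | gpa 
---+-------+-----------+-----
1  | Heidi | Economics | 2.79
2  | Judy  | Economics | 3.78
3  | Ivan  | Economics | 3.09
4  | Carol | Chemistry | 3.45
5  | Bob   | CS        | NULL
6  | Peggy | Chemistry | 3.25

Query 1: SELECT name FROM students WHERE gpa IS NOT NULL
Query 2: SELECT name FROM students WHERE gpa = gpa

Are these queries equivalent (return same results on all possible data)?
Yes, equivalent

Both queries return: [('Carol',), ('Heidi',), ('Ivan',), ('Judy',), ('Peggy',)]

Reason: IS NOT NULL vs self-equality (both exclude NULLs)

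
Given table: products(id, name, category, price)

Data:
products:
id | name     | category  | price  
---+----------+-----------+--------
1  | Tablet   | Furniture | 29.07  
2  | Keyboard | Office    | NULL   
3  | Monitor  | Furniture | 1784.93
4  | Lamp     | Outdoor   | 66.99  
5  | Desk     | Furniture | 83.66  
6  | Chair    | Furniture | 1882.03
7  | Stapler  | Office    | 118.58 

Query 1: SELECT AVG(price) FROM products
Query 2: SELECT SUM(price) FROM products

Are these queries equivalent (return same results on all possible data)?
No, not equivalent

Query 1 returns: [(660.8766666666667,)]
Query 2 returns: [(3965.26,)]

Reason: AVG vs SUM give different aggregate values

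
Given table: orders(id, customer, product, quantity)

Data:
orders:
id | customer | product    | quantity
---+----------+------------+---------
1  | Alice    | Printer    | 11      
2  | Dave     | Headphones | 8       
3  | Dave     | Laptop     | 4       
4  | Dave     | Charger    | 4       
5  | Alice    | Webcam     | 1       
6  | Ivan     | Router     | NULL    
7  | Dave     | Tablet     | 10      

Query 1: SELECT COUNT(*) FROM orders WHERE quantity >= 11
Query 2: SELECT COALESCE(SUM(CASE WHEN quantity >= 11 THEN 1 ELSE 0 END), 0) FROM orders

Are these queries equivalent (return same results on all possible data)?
Yes, equivalent

Both queries return: [(1,)]

Reason: COUNT with WHERE vs conditional SUM (COALESCE handles empty-table NULL)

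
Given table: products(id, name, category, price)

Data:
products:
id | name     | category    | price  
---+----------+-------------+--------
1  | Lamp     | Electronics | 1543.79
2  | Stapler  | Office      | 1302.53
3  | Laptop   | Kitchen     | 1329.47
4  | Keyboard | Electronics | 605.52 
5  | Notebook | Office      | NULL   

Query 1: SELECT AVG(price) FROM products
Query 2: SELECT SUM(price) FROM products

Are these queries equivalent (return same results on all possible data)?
No, not equivalent

Query 1 returns: [(1195.3274999999999,)]
Query 2 returns: [(4781.3099999999995,)]

Reason: AVG vs SUM give different aggregate values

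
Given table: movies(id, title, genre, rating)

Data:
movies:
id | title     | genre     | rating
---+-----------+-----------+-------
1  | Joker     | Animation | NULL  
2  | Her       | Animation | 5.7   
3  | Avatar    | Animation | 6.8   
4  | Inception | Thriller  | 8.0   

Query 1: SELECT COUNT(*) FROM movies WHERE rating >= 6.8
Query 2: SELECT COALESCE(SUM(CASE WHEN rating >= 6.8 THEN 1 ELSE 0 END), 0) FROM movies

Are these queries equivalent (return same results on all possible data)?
Yes, equivalent

Both queries return: [(2,)]

Reason: COUNT with WHERE vs conditional SUM (COALESCE handles empty-table NULL)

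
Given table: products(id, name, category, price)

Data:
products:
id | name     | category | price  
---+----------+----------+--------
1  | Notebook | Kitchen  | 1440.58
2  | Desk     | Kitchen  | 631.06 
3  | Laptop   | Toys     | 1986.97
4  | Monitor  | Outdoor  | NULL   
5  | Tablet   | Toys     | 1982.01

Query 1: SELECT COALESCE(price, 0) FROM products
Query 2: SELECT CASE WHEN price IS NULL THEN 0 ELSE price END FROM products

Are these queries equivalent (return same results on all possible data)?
Yes, equivalent

Both queries return: [(0,), (631.06,), (1440.58,), (1982.01,), (1986.97,)]

Reason: COALESCE vs CASE for NULL handling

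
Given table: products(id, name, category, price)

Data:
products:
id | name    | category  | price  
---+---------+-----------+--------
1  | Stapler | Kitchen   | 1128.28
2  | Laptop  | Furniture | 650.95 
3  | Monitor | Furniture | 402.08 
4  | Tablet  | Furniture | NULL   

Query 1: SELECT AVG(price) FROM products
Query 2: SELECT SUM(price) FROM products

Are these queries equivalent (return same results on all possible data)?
No, not equivalent

Query 1 returns: [(727.1033333333334,)]
Query 2 returns: [(2181.31,)]

Reason: AVG vs SUM give different aggregate values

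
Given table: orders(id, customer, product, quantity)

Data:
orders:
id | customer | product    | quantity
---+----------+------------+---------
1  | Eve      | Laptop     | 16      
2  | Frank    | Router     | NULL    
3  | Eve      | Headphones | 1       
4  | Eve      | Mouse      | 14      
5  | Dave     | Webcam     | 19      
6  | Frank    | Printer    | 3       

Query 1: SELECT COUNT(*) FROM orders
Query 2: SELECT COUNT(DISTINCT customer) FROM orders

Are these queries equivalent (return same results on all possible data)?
No, not equivalent

Query 1 returns: [(6,)]
Query 2 returns: [(3,)]

Reason: COUNT(*) counts rows, COUNT(DISTINCT customer) counts unique customers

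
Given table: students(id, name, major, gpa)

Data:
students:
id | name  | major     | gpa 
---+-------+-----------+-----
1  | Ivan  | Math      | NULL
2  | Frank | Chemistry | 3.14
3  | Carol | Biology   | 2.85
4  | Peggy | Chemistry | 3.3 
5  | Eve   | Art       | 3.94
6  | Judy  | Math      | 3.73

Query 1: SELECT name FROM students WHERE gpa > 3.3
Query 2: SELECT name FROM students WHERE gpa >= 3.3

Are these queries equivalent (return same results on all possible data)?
No, not equivalent

Query 1 returns: [('Eve',), ('Judy',)]
Query 2 returns: [('Peggy',), ('Eve',), ('Judy',)]

Reason: > vs >= gives different results when gpa = 3.3 exists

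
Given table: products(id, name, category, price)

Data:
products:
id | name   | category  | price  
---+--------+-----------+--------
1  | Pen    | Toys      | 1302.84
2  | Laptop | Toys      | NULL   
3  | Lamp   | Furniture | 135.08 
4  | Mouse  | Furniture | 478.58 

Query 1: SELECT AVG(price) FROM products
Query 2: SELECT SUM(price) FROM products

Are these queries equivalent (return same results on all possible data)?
No, not equivalent

Query 1 returns: [(638.8333333333334,)]
Query 2 returns: [(1916.5,)]

Reason: AVG vs SUM give different aggregate values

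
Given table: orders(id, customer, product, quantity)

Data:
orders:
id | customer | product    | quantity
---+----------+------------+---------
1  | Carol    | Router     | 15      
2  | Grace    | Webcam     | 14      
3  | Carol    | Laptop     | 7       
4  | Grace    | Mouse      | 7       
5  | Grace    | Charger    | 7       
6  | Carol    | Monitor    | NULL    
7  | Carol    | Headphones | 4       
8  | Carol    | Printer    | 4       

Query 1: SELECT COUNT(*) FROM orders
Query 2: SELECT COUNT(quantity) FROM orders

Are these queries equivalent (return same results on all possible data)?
No, not equivalent

Query 1 returns: [(8,)]
Query 2 returns: [(7,)]

Reason: COUNT(*) includes NULLs, COUNT(column) excludes them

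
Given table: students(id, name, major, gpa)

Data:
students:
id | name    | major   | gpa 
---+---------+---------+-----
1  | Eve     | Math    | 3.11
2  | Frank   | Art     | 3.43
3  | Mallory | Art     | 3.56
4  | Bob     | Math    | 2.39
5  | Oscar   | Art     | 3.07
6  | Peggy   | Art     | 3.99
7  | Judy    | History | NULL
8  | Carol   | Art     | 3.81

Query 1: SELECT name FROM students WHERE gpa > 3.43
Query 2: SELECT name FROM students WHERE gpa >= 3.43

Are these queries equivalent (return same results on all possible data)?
No, not equivalent

Query 1 returns: [('Mallory',), ('Peggy',), ('Carol',)]
Query 2 returns: [('Frank',), ('Mallory',), ('Peggy',), ('Carol',)]

Reason: > vs >= gives different results when gpa = 3.43 exists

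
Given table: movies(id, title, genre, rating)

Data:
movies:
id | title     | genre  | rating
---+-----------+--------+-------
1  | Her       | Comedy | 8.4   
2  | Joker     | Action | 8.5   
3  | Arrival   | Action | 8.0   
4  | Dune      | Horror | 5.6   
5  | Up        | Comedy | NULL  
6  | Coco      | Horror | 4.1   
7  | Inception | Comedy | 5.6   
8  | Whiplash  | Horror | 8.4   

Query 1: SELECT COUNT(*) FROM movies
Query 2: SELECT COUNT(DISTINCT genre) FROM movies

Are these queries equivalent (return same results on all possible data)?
No, not equivalent

Query 1 returns: [(8,)]
Query 2 returns: [(3,)]

Reason: COUNT(*) counts rows, COUNT(DISTINCT genre) counts unique genres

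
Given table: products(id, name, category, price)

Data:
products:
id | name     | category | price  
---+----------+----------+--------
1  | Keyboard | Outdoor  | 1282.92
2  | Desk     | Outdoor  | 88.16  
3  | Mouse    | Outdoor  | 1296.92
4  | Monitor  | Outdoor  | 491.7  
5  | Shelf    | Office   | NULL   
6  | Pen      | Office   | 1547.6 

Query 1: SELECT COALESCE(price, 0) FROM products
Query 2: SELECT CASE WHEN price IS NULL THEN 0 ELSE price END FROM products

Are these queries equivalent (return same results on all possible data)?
Yes, equivalent

Both queries return: [(0,), (88.16,), (491.7,), (1282.92,), (1296.92,), (1547.6,)]

Reason: COALESCE vs CASE for NULL handling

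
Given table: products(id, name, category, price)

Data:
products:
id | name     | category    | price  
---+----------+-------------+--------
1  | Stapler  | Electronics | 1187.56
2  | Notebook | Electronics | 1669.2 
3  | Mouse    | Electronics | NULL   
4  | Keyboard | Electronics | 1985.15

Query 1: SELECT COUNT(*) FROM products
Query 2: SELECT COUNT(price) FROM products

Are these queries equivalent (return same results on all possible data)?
No, not equivalent

Query 1 returns: [(4,)]
Query 2 returns: [(3,)]

Reason: COUNT(*) includes NULLs, COUNT(column) excludes them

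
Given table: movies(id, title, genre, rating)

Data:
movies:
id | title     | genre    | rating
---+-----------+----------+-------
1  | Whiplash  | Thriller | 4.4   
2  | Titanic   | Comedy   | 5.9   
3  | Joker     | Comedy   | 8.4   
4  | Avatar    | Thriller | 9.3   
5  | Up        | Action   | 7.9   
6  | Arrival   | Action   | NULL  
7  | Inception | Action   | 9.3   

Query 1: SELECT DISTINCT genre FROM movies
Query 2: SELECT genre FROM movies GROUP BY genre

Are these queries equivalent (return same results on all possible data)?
Yes, equivalent

Both queries return: [('Action',), ('Comedy',), ('Thriller',)]

Reason: Both get unique genres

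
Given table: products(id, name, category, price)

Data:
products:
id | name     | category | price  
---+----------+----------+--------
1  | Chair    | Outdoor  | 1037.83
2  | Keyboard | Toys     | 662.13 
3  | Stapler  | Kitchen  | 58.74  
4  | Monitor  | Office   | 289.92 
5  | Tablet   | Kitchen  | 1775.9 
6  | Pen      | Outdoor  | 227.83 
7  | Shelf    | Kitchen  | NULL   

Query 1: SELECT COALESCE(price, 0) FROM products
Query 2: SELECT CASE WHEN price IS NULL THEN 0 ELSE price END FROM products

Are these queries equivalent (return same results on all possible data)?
Yes, equivalent

Both queries return: [(0,), (58.74,), (227.83,), (289.92,), (662.13,), (1037.83,), (1775.9,)]

Reason: COALESCE vs CASE for NULL handling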